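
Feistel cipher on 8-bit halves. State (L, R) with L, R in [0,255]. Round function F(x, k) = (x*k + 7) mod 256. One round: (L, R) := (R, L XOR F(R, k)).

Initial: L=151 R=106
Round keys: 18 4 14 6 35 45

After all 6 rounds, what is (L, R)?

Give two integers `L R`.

Answer: 166 69

Derivation:
Round 1 (k=18): L=106 R=236
Round 2 (k=4): L=236 R=221
Round 3 (k=14): L=221 R=241
Round 4 (k=6): L=241 R=112
Round 5 (k=35): L=112 R=166
Round 6 (k=45): L=166 R=69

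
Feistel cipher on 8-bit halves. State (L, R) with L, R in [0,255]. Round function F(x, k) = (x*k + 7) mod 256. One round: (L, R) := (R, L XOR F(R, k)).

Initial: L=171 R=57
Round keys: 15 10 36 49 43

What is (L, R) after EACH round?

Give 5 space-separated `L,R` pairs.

Round 1 (k=15): L=57 R=245
Round 2 (k=10): L=245 R=160
Round 3 (k=36): L=160 R=114
Round 4 (k=49): L=114 R=121
Round 5 (k=43): L=121 R=40

Answer: 57,245 245,160 160,114 114,121 121,40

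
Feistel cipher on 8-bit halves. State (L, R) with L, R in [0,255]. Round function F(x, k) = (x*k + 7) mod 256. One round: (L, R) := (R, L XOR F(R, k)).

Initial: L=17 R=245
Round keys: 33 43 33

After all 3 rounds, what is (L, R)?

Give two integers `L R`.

Answer: 67 39

Derivation:
Round 1 (k=33): L=245 R=141
Round 2 (k=43): L=141 R=67
Round 3 (k=33): L=67 R=39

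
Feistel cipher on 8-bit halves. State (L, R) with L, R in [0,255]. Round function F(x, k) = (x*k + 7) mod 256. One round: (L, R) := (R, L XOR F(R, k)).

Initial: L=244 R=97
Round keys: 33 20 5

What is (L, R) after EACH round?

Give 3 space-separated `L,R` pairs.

Answer: 97,124 124,214 214,73

Derivation:
Round 1 (k=33): L=97 R=124
Round 2 (k=20): L=124 R=214
Round 3 (k=5): L=214 R=73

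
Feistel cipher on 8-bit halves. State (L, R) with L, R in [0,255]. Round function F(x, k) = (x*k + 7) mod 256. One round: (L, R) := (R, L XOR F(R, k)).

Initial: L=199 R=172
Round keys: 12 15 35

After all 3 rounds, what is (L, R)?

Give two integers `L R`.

Answer: 155 232

Derivation:
Round 1 (k=12): L=172 R=208
Round 2 (k=15): L=208 R=155
Round 3 (k=35): L=155 R=232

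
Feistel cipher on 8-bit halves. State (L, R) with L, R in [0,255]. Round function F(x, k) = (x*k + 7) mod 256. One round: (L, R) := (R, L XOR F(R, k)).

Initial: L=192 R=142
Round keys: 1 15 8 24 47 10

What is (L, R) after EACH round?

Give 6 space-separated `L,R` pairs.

Round 1 (k=1): L=142 R=85
Round 2 (k=15): L=85 R=140
Round 3 (k=8): L=140 R=50
Round 4 (k=24): L=50 R=59
Round 5 (k=47): L=59 R=238
Round 6 (k=10): L=238 R=104

Answer: 142,85 85,140 140,50 50,59 59,238 238,104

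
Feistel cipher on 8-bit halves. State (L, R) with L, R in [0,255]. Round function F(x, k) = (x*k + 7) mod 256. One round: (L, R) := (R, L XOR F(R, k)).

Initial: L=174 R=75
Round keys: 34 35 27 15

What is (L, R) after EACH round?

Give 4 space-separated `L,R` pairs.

Round 1 (k=34): L=75 R=83
Round 2 (k=35): L=83 R=43
Round 3 (k=27): L=43 R=195
Round 4 (k=15): L=195 R=95

Answer: 75,83 83,43 43,195 195,95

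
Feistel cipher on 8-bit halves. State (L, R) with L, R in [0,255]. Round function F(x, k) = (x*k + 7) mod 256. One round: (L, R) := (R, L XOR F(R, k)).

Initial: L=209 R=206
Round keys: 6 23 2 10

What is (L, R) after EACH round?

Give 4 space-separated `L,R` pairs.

Answer: 206,10 10,35 35,71 71,238

Derivation:
Round 1 (k=6): L=206 R=10
Round 2 (k=23): L=10 R=35
Round 3 (k=2): L=35 R=71
Round 4 (k=10): L=71 R=238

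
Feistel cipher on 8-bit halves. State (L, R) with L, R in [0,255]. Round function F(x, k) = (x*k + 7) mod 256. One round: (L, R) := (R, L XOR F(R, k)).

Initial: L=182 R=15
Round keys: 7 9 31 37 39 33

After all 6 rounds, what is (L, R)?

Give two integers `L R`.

Round 1 (k=7): L=15 R=198
Round 2 (k=9): L=198 R=242
Round 3 (k=31): L=242 R=147
Round 4 (k=37): L=147 R=180
Round 5 (k=39): L=180 R=224
Round 6 (k=33): L=224 R=83

Answer: 224 83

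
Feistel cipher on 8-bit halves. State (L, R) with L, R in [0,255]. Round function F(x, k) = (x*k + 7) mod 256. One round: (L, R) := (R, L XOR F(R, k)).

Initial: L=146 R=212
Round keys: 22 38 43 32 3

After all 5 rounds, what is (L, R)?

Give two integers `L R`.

Answer: 134 102

Derivation:
Round 1 (k=22): L=212 R=173
Round 2 (k=38): L=173 R=97
Round 3 (k=43): L=97 R=255
Round 4 (k=32): L=255 R=134
Round 5 (k=3): L=134 R=102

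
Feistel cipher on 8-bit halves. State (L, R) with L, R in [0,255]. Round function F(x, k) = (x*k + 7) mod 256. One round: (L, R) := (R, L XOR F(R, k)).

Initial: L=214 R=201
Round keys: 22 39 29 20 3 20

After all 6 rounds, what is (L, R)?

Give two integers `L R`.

Round 1 (k=22): L=201 R=155
Round 2 (k=39): L=155 R=109
Round 3 (k=29): L=109 R=251
Round 4 (k=20): L=251 R=206
Round 5 (k=3): L=206 R=138
Round 6 (k=20): L=138 R=1

Answer: 138 1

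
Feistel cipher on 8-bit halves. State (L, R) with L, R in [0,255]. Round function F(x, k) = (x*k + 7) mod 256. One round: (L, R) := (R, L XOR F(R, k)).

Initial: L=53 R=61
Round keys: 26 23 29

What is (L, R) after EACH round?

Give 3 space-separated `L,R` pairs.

Round 1 (k=26): L=61 R=12
Round 2 (k=23): L=12 R=38
Round 3 (k=29): L=38 R=89

Answer: 61,12 12,38 38,89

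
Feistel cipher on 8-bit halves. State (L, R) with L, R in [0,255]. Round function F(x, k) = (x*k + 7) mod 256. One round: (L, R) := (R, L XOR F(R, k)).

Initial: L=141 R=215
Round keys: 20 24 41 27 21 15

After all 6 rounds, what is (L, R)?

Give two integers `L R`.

Answer: 224 77

Derivation:
Round 1 (k=20): L=215 R=94
Round 2 (k=24): L=94 R=0
Round 3 (k=41): L=0 R=89
Round 4 (k=27): L=89 R=106
Round 5 (k=21): L=106 R=224
Round 6 (k=15): L=224 R=77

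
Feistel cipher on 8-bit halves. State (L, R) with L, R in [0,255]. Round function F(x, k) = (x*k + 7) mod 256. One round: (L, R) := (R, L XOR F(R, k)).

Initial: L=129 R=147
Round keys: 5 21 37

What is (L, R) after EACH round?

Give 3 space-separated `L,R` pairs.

Answer: 147,103 103,233 233,211

Derivation:
Round 1 (k=5): L=147 R=103
Round 2 (k=21): L=103 R=233
Round 3 (k=37): L=233 R=211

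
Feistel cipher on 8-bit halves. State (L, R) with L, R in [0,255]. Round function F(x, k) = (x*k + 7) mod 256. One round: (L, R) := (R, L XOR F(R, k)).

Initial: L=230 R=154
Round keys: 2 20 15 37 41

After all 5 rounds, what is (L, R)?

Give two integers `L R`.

Round 1 (k=2): L=154 R=221
Round 2 (k=20): L=221 R=209
Round 3 (k=15): L=209 R=155
Round 4 (k=37): L=155 R=191
Round 5 (k=41): L=191 R=5

Answer: 191 5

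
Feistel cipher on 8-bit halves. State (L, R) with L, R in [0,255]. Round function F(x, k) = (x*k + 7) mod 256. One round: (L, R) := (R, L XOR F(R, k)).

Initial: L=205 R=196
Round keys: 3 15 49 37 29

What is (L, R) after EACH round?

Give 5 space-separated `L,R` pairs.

Answer: 196,158 158,141 141,154 154,196 196,161

Derivation:
Round 1 (k=3): L=196 R=158
Round 2 (k=15): L=158 R=141
Round 3 (k=49): L=141 R=154
Round 4 (k=37): L=154 R=196
Round 5 (k=29): L=196 R=161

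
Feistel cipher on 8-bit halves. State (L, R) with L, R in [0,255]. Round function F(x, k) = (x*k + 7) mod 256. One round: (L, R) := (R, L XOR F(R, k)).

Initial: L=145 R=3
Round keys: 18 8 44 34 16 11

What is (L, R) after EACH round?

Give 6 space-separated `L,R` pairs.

Round 1 (k=18): L=3 R=172
Round 2 (k=8): L=172 R=100
Round 3 (k=44): L=100 R=155
Round 4 (k=34): L=155 R=249
Round 5 (k=16): L=249 R=12
Round 6 (k=11): L=12 R=114

Answer: 3,172 172,100 100,155 155,249 249,12 12,114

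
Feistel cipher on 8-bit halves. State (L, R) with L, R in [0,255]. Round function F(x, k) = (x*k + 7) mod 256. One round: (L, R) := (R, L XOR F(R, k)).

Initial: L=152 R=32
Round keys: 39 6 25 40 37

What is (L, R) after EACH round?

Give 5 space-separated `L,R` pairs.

Answer: 32,127 127,33 33,63 63,254 254,130

Derivation:
Round 1 (k=39): L=32 R=127
Round 2 (k=6): L=127 R=33
Round 3 (k=25): L=33 R=63
Round 4 (k=40): L=63 R=254
Round 5 (k=37): L=254 R=130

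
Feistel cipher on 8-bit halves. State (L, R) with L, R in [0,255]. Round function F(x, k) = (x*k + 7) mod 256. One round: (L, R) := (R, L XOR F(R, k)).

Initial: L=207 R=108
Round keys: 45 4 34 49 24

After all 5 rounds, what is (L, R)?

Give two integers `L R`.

Answer: 83 30

Derivation:
Round 1 (k=45): L=108 R=204
Round 2 (k=4): L=204 R=91
Round 3 (k=34): L=91 R=209
Round 4 (k=49): L=209 R=83
Round 5 (k=24): L=83 R=30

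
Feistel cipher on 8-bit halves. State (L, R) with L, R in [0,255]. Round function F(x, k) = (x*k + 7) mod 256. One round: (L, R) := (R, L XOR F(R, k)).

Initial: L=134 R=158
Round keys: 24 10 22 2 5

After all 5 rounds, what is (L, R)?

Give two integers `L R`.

Answer: 40 143

Derivation:
Round 1 (k=24): L=158 R=81
Round 2 (k=10): L=81 R=175
Round 3 (k=22): L=175 R=64
Round 4 (k=2): L=64 R=40
Round 5 (k=5): L=40 R=143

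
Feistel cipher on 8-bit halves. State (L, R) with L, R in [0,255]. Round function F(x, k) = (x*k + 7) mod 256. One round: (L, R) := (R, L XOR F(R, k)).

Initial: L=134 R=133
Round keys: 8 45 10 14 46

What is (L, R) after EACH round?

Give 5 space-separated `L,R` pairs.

Answer: 133,169 169,57 57,232 232,142 142,99

Derivation:
Round 1 (k=8): L=133 R=169
Round 2 (k=45): L=169 R=57
Round 3 (k=10): L=57 R=232
Round 4 (k=14): L=232 R=142
Round 5 (k=46): L=142 R=99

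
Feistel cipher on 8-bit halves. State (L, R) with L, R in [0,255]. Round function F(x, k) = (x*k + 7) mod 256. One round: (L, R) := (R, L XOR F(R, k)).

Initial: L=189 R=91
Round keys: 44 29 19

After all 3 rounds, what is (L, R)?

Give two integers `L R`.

Round 1 (k=44): L=91 R=22
Round 2 (k=29): L=22 R=222
Round 3 (k=19): L=222 R=151

Answer: 222 151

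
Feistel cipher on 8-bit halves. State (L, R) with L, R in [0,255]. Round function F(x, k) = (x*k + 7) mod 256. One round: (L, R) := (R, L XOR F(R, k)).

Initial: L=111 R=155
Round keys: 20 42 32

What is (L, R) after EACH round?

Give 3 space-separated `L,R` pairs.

Answer: 155,76 76,228 228,203

Derivation:
Round 1 (k=20): L=155 R=76
Round 2 (k=42): L=76 R=228
Round 3 (k=32): L=228 R=203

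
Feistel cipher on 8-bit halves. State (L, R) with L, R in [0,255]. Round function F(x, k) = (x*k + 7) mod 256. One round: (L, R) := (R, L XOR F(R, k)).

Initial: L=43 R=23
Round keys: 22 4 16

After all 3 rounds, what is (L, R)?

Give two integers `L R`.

Round 1 (k=22): L=23 R=42
Round 2 (k=4): L=42 R=184
Round 3 (k=16): L=184 R=173

Answer: 184 173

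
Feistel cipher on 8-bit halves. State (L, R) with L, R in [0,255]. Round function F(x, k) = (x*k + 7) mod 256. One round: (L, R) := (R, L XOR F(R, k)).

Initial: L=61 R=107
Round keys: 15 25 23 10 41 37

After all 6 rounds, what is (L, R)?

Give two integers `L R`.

Answer: 188 177

Derivation:
Round 1 (k=15): L=107 R=113
Round 2 (k=25): L=113 R=123
Round 3 (k=23): L=123 R=101
Round 4 (k=10): L=101 R=130
Round 5 (k=41): L=130 R=188
Round 6 (k=37): L=188 R=177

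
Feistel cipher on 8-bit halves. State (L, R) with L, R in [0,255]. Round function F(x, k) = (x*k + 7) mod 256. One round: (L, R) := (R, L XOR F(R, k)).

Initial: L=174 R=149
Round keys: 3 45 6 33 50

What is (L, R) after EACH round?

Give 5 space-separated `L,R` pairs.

Answer: 149,104 104,218 218,75 75,104 104,28

Derivation:
Round 1 (k=3): L=149 R=104
Round 2 (k=45): L=104 R=218
Round 3 (k=6): L=218 R=75
Round 4 (k=33): L=75 R=104
Round 5 (k=50): L=104 R=28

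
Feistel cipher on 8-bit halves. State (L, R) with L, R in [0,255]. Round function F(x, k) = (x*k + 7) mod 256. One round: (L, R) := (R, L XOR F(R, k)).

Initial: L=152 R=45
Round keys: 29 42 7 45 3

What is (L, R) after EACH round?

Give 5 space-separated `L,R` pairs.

Answer: 45,184 184,26 26,5 5,242 242,216

Derivation:
Round 1 (k=29): L=45 R=184
Round 2 (k=42): L=184 R=26
Round 3 (k=7): L=26 R=5
Round 4 (k=45): L=5 R=242
Round 5 (k=3): L=242 R=216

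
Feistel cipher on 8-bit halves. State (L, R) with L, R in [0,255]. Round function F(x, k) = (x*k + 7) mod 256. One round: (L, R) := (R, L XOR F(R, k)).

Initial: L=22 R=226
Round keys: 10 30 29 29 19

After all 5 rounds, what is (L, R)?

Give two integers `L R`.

Round 1 (k=10): L=226 R=205
Round 2 (k=30): L=205 R=239
Round 3 (k=29): L=239 R=215
Round 4 (k=29): L=215 R=141
Round 5 (k=19): L=141 R=169

Answer: 141 169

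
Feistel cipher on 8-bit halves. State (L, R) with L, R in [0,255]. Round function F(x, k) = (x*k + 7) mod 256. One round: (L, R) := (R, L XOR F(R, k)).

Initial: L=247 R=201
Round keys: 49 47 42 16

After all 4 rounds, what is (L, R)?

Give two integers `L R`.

Answer: 182 78

Derivation:
Round 1 (k=49): L=201 R=119
Round 2 (k=47): L=119 R=41
Round 3 (k=42): L=41 R=182
Round 4 (k=16): L=182 R=78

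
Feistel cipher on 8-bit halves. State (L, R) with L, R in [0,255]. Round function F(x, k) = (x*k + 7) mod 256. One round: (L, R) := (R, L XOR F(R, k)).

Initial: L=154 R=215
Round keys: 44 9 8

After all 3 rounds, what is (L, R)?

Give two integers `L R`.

Answer: 167 94

Derivation:
Round 1 (k=44): L=215 R=97
Round 2 (k=9): L=97 R=167
Round 3 (k=8): L=167 R=94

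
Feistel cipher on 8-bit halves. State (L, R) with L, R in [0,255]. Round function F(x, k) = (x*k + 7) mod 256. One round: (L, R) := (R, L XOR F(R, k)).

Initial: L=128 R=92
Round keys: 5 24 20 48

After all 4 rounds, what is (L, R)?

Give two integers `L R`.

Answer: 208 148

Derivation:
Round 1 (k=5): L=92 R=83
Round 2 (k=24): L=83 R=147
Round 3 (k=20): L=147 R=208
Round 4 (k=48): L=208 R=148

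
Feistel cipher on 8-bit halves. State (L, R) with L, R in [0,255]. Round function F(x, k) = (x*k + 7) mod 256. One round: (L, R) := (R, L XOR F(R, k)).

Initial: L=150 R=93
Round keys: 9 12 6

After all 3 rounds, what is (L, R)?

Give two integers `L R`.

Answer: 98 137

Derivation:
Round 1 (k=9): L=93 R=218
Round 2 (k=12): L=218 R=98
Round 3 (k=6): L=98 R=137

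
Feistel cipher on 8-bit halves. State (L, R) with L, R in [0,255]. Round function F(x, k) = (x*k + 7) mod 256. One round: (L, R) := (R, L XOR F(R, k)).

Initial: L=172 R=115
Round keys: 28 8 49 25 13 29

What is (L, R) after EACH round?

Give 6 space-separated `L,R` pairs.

Answer: 115,55 55,204 204,36 36,71 71,134 134,114

Derivation:
Round 1 (k=28): L=115 R=55
Round 2 (k=8): L=55 R=204
Round 3 (k=49): L=204 R=36
Round 4 (k=25): L=36 R=71
Round 5 (k=13): L=71 R=134
Round 6 (k=29): L=134 R=114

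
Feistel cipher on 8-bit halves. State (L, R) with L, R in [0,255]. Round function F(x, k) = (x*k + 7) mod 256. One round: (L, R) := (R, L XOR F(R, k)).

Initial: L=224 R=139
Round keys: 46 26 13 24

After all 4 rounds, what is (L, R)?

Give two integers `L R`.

Round 1 (k=46): L=139 R=225
Round 2 (k=26): L=225 R=106
Round 3 (k=13): L=106 R=136
Round 4 (k=24): L=136 R=173

Answer: 136 173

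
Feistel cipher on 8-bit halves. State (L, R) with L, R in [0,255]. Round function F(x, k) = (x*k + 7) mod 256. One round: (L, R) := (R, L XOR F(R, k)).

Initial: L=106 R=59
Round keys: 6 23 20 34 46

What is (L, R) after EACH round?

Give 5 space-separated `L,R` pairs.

Round 1 (k=6): L=59 R=3
Round 2 (k=23): L=3 R=119
Round 3 (k=20): L=119 R=80
Round 4 (k=34): L=80 R=208
Round 5 (k=46): L=208 R=55

Answer: 59,3 3,119 119,80 80,208 208,55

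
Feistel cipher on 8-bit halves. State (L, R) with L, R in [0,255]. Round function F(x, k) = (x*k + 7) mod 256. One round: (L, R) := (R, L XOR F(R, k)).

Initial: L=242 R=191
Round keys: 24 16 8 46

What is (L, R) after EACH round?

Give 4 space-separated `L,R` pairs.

Round 1 (k=24): L=191 R=29
Round 2 (k=16): L=29 R=104
Round 3 (k=8): L=104 R=90
Round 4 (k=46): L=90 R=91

Answer: 191,29 29,104 104,90 90,91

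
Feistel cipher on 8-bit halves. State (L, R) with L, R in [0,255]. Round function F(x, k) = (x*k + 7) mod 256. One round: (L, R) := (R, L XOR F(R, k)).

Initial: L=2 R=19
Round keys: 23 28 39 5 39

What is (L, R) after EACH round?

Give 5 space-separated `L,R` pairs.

Round 1 (k=23): L=19 R=190
Round 2 (k=28): L=190 R=220
Round 3 (k=39): L=220 R=53
Round 4 (k=5): L=53 R=204
Round 5 (k=39): L=204 R=46

Answer: 19,190 190,220 220,53 53,204 204,46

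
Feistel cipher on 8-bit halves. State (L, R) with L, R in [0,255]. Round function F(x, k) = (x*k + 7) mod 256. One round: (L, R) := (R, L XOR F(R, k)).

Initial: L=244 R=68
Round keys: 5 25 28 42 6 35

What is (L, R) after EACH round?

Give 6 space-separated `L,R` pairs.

Round 1 (k=5): L=68 R=175
Round 2 (k=25): L=175 R=90
Round 3 (k=28): L=90 R=112
Round 4 (k=42): L=112 R=61
Round 5 (k=6): L=61 R=5
Round 6 (k=35): L=5 R=139

Answer: 68,175 175,90 90,112 112,61 61,5 5,139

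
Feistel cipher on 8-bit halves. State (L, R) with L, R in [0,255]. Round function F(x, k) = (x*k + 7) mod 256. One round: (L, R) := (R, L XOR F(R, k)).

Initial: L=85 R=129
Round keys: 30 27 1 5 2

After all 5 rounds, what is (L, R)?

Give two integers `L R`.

Answer: 190 174

Derivation:
Round 1 (k=30): L=129 R=112
Round 2 (k=27): L=112 R=86
Round 3 (k=1): L=86 R=45
Round 4 (k=5): L=45 R=190
Round 5 (k=2): L=190 R=174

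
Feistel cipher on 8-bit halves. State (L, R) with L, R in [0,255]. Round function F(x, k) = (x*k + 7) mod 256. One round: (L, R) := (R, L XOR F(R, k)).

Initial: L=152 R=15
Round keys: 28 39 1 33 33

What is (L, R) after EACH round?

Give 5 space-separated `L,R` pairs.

Answer: 15,51 51,195 195,249 249,227 227,179

Derivation:
Round 1 (k=28): L=15 R=51
Round 2 (k=39): L=51 R=195
Round 3 (k=1): L=195 R=249
Round 4 (k=33): L=249 R=227
Round 5 (k=33): L=227 R=179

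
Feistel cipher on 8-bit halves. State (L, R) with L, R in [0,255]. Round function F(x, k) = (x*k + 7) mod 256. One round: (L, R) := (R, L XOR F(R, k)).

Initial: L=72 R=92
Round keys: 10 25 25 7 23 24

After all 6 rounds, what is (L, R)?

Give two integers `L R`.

Answer: 162 92

Derivation:
Round 1 (k=10): L=92 R=215
Round 2 (k=25): L=215 R=90
Round 3 (k=25): L=90 R=6
Round 4 (k=7): L=6 R=107
Round 5 (k=23): L=107 R=162
Round 6 (k=24): L=162 R=92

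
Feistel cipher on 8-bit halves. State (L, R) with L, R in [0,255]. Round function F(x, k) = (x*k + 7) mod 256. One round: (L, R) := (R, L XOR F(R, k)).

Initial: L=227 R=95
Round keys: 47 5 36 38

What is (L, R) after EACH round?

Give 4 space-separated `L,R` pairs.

Round 1 (k=47): L=95 R=155
Round 2 (k=5): L=155 R=81
Round 3 (k=36): L=81 R=240
Round 4 (k=38): L=240 R=246

Answer: 95,155 155,81 81,240 240,246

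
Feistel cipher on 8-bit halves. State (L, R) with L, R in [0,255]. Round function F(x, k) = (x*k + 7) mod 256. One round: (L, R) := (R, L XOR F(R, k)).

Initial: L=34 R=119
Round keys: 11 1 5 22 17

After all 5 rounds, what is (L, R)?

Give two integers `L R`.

Answer: 235 205

Derivation:
Round 1 (k=11): L=119 R=6
Round 2 (k=1): L=6 R=122
Round 3 (k=5): L=122 R=111
Round 4 (k=22): L=111 R=235
Round 5 (k=17): L=235 R=205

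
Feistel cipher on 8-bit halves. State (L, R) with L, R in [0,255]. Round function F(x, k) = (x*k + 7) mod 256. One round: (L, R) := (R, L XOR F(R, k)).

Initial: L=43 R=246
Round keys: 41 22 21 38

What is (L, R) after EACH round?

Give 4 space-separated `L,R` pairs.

Answer: 246,70 70,253 253,142 142,230

Derivation:
Round 1 (k=41): L=246 R=70
Round 2 (k=22): L=70 R=253
Round 3 (k=21): L=253 R=142
Round 4 (k=38): L=142 R=230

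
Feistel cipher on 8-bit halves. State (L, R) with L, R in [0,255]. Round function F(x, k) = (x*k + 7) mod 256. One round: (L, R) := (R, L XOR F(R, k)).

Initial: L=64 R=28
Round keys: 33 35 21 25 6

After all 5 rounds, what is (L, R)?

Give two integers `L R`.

Round 1 (k=33): L=28 R=227
Round 2 (k=35): L=227 R=12
Round 3 (k=21): L=12 R=224
Round 4 (k=25): L=224 R=235
Round 5 (k=6): L=235 R=105

Answer: 235 105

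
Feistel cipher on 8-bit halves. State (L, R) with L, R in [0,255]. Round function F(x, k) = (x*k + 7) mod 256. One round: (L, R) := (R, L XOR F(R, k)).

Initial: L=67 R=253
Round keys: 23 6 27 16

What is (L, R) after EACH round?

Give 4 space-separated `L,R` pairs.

Round 1 (k=23): L=253 R=129
Round 2 (k=6): L=129 R=240
Round 3 (k=27): L=240 R=214
Round 4 (k=16): L=214 R=151

Answer: 253,129 129,240 240,214 214,151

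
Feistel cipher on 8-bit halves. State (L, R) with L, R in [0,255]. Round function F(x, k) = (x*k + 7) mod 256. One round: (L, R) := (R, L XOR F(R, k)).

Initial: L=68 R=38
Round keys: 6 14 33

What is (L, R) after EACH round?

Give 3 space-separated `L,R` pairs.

Answer: 38,175 175,191 191,9

Derivation:
Round 1 (k=6): L=38 R=175
Round 2 (k=14): L=175 R=191
Round 3 (k=33): L=191 R=9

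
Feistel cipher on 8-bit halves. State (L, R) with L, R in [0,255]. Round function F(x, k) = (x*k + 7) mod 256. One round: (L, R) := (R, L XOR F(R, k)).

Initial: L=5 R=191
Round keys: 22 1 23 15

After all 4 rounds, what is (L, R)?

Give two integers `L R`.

Round 1 (k=22): L=191 R=116
Round 2 (k=1): L=116 R=196
Round 3 (k=23): L=196 R=215
Round 4 (k=15): L=215 R=100

Answer: 215 100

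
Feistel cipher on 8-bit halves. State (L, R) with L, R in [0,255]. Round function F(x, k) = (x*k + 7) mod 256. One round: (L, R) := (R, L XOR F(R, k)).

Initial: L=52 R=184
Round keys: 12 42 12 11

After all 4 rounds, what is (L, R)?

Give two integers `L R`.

Round 1 (k=12): L=184 R=147
Round 2 (k=42): L=147 R=157
Round 3 (k=12): L=157 R=240
Round 4 (k=11): L=240 R=202

Answer: 240 202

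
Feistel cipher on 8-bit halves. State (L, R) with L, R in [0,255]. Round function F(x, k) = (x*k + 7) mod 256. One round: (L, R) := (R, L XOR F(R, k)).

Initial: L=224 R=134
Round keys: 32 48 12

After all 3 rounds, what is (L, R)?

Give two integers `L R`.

Answer: 209 244

Derivation:
Round 1 (k=32): L=134 R=39
Round 2 (k=48): L=39 R=209
Round 3 (k=12): L=209 R=244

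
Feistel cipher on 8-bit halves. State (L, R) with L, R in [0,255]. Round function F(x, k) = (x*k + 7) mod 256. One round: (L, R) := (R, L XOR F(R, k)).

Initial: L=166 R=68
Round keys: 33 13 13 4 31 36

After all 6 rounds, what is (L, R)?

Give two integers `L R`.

Answer: 186 100

Derivation:
Round 1 (k=33): L=68 R=109
Round 2 (k=13): L=109 R=212
Round 3 (k=13): L=212 R=166
Round 4 (k=4): L=166 R=75
Round 5 (k=31): L=75 R=186
Round 6 (k=36): L=186 R=100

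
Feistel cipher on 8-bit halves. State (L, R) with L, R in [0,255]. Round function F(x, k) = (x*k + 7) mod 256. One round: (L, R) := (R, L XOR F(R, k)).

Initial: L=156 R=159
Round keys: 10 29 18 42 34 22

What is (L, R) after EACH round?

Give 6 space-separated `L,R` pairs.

Answer: 159,161 161,219 219,204 204,164 164,3 3,237

Derivation:
Round 1 (k=10): L=159 R=161
Round 2 (k=29): L=161 R=219
Round 3 (k=18): L=219 R=204
Round 4 (k=42): L=204 R=164
Round 5 (k=34): L=164 R=3
Round 6 (k=22): L=3 R=237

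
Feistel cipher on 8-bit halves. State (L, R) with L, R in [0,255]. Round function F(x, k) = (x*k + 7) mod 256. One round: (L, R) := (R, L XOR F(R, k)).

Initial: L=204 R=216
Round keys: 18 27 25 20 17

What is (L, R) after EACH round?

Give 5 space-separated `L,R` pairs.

Answer: 216,251 251,88 88,100 100,143 143,226

Derivation:
Round 1 (k=18): L=216 R=251
Round 2 (k=27): L=251 R=88
Round 3 (k=25): L=88 R=100
Round 4 (k=20): L=100 R=143
Round 5 (k=17): L=143 R=226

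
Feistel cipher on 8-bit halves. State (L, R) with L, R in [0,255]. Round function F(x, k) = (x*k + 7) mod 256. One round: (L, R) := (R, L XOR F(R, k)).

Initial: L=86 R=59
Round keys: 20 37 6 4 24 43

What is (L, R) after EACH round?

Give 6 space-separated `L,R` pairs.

Round 1 (k=20): L=59 R=245
Round 2 (k=37): L=245 R=75
Round 3 (k=6): L=75 R=60
Round 4 (k=4): L=60 R=188
Round 5 (k=24): L=188 R=155
Round 6 (k=43): L=155 R=172

Answer: 59,245 245,75 75,60 60,188 188,155 155,172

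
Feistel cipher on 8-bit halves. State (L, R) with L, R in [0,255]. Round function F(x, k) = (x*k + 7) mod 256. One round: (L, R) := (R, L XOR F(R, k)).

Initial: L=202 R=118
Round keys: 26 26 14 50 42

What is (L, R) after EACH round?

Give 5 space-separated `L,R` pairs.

Round 1 (k=26): L=118 R=201
Round 2 (k=26): L=201 R=7
Round 3 (k=14): L=7 R=160
Round 4 (k=50): L=160 R=64
Round 5 (k=42): L=64 R=39

Answer: 118,201 201,7 7,160 160,64 64,39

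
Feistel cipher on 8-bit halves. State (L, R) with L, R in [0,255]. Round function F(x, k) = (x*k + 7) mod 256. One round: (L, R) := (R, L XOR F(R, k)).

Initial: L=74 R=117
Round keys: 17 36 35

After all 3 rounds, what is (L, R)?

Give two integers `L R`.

Answer: 170 195

Derivation:
Round 1 (k=17): L=117 R=134
Round 2 (k=36): L=134 R=170
Round 3 (k=35): L=170 R=195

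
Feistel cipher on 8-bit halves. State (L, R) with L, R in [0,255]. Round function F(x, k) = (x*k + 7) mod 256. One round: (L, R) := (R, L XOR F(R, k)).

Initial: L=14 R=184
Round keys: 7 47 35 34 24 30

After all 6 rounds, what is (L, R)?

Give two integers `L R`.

Round 1 (k=7): L=184 R=1
Round 2 (k=47): L=1 R=142
Round 3 (k=35): L=142 R=112
Round 4 (k=34): L=112 R=105
Round 5 (k=24): L=105 R=175
Round 6 (k=30): L=175 R=224

Answer: 175 224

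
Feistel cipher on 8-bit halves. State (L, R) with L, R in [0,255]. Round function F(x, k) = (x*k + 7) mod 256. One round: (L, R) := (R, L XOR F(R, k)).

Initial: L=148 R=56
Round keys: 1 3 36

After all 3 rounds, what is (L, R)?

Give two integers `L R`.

Round 1 (k=1): L=56 R=171
Round 2 (k=3): L=171 R=48
Round 3 (k=36): L=48 R=108

Answer: 48 108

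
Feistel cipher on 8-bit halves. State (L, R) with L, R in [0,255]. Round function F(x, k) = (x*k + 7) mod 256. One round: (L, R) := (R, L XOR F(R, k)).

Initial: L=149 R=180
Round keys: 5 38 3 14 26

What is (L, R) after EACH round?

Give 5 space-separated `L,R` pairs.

Round 1 (k=5): L=180 R=30
Round 2 (k=38): L=30 R=207
Round 3 (k=3): L=207 R=106
Round 4 (k=14): L=106 R=28
Round 5 (k=26): L=28 R=181

Answer: 180,30 30,207 207,106 106,28 28,181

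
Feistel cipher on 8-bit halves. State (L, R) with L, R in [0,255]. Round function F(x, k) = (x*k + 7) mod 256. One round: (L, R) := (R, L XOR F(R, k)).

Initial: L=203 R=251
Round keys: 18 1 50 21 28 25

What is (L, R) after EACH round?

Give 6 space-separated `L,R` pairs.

Answer: 251,102 102,150 150,53 53,246 246,218 218,167

Derivation:
Round 1 (k=18): L=251 R=102
Round 2 (k=1): L=102 R=150
Round 3 (k=50): L=150 R=53
Round 4 (k=21): L=53 R=246
Round 5 (k=28): L=246 R=218
Round 6 (k=25): L=218 R=167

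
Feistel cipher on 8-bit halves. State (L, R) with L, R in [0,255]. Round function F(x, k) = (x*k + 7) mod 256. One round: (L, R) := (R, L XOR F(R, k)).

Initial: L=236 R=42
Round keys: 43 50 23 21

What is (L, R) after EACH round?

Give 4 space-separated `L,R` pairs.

Answer: 42,249 249,131 131,53 53,227

Derivation:
Round 1 (k=43): L=42 R=249
Round 2 (k=50): L=249 R=131
Round 3 (k=23): L=131 R=53
Round 4 (k=21): L=53 R=227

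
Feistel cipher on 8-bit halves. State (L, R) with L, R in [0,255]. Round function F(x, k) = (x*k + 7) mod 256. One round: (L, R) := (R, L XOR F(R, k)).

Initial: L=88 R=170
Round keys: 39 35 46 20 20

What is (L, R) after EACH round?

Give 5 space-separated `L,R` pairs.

Answer: 170,181 181,108 108,218 218,99 99,25

Derivation:
Round 1 (k=39): L=170 R=181
Round 2 (k=35): L=181 R=108
Round 3 (k=46): L=108 R=218
Round 4 (k=20): L=218 R=99
Round 5 (k=20): L=99 R=25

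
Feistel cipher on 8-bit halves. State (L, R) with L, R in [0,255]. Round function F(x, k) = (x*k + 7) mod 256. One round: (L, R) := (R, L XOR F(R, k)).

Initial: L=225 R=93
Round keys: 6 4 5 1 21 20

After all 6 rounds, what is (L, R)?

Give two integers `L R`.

Round 1 (k=6): L=93 R=212
Round 2 (k=4): L=212 R=10
Round 3 (k=5): L=10 R=237
Round 4 (k=1): L=237 R=254
Round 5 (k=21): L=254 R=48
Round 6 (k=20): L=48 R=57

Answer: 48 57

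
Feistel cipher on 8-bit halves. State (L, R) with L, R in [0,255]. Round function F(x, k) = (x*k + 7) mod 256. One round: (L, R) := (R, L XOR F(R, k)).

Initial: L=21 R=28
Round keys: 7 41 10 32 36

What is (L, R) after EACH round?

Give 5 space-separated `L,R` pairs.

Round 1 (k=7): L=28 R=222
Round 2 (k=41): L=222 R=137
Round 3 (k=10): L=137 R=191
Round 4 (k=32): L=191 R=110
Round 5 (k=36): L=110 R=192

Answer: 28,222 222,137 137,191 191,110 110,192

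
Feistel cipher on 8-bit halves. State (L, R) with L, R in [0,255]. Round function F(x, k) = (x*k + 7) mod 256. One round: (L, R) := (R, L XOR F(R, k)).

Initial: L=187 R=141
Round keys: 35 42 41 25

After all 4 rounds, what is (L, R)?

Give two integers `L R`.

Answer: 46 49

Derivation:
Round 1 (k=35): L=141 R=245
Round 2 (k=42): L=245 R=180
Round 3 (k=41): L=180 R=46
Round 4 (k=25): L=46 R=49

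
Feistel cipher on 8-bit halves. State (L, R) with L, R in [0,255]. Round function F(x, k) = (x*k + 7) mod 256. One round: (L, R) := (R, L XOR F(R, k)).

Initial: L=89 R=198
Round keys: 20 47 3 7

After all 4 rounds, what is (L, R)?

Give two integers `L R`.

Round 1 (k=20): L=198 R=38
Round 2 (k=47): L=38 R=199
Round 3 (k=3): L=199 R=122
Round 4 (k=7): L=122 R=154

Answer: 122 154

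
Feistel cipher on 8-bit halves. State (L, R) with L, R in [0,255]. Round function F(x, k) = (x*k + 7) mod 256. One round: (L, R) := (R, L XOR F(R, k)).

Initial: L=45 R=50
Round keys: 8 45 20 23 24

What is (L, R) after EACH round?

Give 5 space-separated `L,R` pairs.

Answer: 50,186 186,139 139,89 89,141 141,102

Derivation:
Round 1 (k=8): L=50 R=186
Round 2 (k=45): L=186 R=139
Round 3 (k=20): L=139 R=89
Round 4 (k=23): L=89 R=141
Round 5 (k=24): L=141 R=102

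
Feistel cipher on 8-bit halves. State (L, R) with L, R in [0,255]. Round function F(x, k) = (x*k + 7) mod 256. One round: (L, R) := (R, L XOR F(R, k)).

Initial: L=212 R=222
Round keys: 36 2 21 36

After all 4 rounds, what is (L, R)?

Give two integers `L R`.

Answer: 173 88

Derivation:
Round 1 (k=36): L=222 R=235
Round 2 (k=2): L=235 R=3
Round 3 (k=21): L=3 R=173
Round 4 (k=36): L=173 R=88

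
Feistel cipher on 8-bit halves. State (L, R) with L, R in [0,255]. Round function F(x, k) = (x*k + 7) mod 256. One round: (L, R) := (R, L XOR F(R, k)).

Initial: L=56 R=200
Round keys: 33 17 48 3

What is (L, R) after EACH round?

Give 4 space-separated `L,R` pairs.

Round 1 (k=33): L=200 R=247
Round 2 (k=17): L=247 R=166
Round 3 (k=48): L=166 R=208
Round 4 (k=3): L=208 R=209

Answer: 200,247 247,166 166,208 208,209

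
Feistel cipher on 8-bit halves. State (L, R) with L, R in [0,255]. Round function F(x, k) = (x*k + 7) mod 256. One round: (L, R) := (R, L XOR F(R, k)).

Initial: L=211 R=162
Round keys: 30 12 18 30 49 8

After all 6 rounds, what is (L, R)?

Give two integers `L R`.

Round 1 (k=30): L=162 R=208
Round 2 (k=12): L=208 R=101
Round 3 (k=18): L=101 R=241
Round 4 (k=30): L=241 R=32
Round 5 (k=49): L=32 R=214
Round 6 (k=8): L=214 R=151

Answer: 214 151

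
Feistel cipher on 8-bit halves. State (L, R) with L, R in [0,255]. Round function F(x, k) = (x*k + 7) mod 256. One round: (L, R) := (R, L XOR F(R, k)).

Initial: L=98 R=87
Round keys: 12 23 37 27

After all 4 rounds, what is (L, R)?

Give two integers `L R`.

Round 1 (k=12): L=87 R=121
Round 2 (k=23): L=121 R=177
Round 3 (k=37): L=177 R=229
Round 4 (k=27): L=229 R=159

Answer: 229 159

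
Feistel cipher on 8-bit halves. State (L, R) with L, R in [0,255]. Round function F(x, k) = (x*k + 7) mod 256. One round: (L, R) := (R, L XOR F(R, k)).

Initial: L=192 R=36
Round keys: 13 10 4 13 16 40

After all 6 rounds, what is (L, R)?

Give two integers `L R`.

Answer: 183 57

Derivation:
Round 1 (k=13): L=36 R=27
Round 2 (k=10): L=27 R=49
Round 3 (k=4): L=49 R=208
Round 4 (k=13): L=208 R=166
Round 5 (k=16): L=166 R=183
Round 6 (k=40): L=183 R=57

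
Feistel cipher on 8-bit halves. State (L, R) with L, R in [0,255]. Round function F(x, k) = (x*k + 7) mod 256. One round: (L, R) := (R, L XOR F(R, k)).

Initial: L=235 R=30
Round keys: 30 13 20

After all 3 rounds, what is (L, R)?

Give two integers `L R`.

Round 1 (k=30): L=30 R=96
Round 2 (k=13): L=96 R=249
Round 3 (k=20): L=249 R=27

Answer: 249 27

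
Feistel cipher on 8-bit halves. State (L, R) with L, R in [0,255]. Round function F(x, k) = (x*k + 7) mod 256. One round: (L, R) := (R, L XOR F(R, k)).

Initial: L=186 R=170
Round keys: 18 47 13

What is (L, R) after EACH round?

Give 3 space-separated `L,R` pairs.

Round 1 (k=18): L=170 R=65
Round 2 (k=47): L=65 R=92
Round 3 (k=13): L=92 R=242

Answer: 170,65 65,92 92,242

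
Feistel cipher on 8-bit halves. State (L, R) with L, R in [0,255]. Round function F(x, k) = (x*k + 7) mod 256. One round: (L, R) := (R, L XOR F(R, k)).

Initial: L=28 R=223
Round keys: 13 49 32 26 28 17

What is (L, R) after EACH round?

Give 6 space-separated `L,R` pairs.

Answer: 223,70 70,178 178,1 1,147 147,26 26,82

Derivation:
Round 1 (k=13): L=223 R=70
Round 2 (k=49): L=70 R=178
Round 3 (k=32): L=178 R=1
Round 4 (k=26): L=1 R=147
Round 5 (k=28): L=147 R=26
Round 6 (k=17): L=26 R=82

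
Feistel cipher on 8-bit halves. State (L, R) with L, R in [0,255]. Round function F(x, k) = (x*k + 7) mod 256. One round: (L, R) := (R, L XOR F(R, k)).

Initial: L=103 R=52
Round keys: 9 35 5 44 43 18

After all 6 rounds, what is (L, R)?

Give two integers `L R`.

Round 1 (k=9): L=52 R=188
Round 2 (k=35): L=188 R=143
Round 3 (k=5): L=143 R=110
Round 4 (k=44): L=110 R=96
Round 5 (k=43): L=96 R=73
Round 6 (k=18): L=73 R=73

Answer: 73 73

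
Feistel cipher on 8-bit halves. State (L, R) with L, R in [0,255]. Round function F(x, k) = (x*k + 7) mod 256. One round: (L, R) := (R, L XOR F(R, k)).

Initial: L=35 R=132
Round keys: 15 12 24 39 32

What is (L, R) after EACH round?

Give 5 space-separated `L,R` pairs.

Answer: 132,224 224,3 3,175 175,179 179,200

Derivation:
Round 1 (k=15): L=132 R=224
Round 2 (k=12): L=224 R=3
Round 3 (k=24): L=3 R=175
Round 4 (k=39): L=175 R=179
Round 5 (k=32): L=179 R=200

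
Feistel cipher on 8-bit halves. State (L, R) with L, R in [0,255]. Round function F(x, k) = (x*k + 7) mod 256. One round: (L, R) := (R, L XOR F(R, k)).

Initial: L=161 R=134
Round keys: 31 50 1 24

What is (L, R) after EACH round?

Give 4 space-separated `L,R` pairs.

Round 1 (k=31): L=134 R=224
Round 2 (k=50): L=224 R=65
Round 3 (k=1): L=65 R=168
Round 4 (k=24): L=168 R=134

Answer: 134,224 224,65 65,168 168,134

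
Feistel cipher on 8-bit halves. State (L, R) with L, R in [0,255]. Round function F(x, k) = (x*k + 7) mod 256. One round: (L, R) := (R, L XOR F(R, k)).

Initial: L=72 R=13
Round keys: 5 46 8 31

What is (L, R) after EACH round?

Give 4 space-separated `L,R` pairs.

Answer: 13,0 0,10 10,87 87,154

Derivation:
Round 1 (k=5): L=13 R=0
Round 2 (k=46): L=0 R=10
Round 3 (k=8): L=10 R=87
Round 4 (k=31): L=87 R=154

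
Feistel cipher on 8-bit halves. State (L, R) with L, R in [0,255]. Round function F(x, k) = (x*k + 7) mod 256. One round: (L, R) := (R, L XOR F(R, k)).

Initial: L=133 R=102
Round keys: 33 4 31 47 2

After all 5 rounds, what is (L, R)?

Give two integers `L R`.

Answer: 24 249

Derivation:
Round 1 (k=33): L=102 R=168
Round 2 (k=4): L=168 R=193
Round 3 (k=31): L=193 R=206
Round 4 (k=47): L=206 R=24
Round 5 (k=2): L=24 R=249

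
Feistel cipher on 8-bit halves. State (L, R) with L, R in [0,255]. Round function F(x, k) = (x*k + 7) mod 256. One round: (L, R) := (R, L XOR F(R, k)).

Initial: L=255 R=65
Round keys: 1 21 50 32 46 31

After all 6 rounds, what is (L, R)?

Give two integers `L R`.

Answer: 53 126

Derivation:
Round 1 (k=1): L=65 R=183
Round 2 (k=21): L=183 R=75
Round 3 (k=50): L=75 R=26
Round 4 (k=32): L=26 R=12
Round 5 (k=46): L=12 R=53
Round 6 (k=31): L=53 R=126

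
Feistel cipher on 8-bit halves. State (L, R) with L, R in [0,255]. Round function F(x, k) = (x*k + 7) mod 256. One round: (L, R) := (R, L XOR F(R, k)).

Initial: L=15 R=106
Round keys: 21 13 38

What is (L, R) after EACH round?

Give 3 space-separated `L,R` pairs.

Answer: 106,182 182,47 47,183

Derivation:
Round 1 (k=21): L=106 R=182
Round 2 (k=13): L=182 R=47
Round 3 (k=38): L=47 R=183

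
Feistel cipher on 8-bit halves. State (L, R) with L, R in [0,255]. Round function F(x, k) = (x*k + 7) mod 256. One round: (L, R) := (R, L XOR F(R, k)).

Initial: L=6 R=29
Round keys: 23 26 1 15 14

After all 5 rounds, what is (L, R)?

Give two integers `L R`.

Round 1 (k=23): L=29 R=164
Round 2 (k=26): L=164 R=178
Round 3 (k=1): L=178 R=29
Round 4 (k=15): L=29 R=8
Round 5 (k=14): L=8 R=106

Answer: 8 106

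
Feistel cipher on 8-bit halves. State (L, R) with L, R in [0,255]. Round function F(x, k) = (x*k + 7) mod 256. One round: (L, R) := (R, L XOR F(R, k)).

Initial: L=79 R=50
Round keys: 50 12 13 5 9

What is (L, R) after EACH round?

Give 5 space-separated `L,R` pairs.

Round 1 (k=50): L=50 R=132
Round 2 (k=12): L=132 R=5
Round 3 (k=13): L=5 R=204
Round 4 (k=5): L=204 R=6
Round 5 (k=9): L=6 R=241

Answer: 50,132 132,5 5,204 204,6 6,241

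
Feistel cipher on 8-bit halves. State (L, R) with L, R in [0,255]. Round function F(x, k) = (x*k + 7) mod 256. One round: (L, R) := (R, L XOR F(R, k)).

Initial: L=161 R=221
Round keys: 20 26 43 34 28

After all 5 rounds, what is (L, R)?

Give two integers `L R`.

Answer: 27 168

Derivation:
Round 1 (k=20): L=221 R=234
Round 2 (k=26): L=234 R=22
Round 3 (k=43): L=22 R=83
Round 4 (k=34): L=83 R=27
Round 5 (k=28): L=27 R=168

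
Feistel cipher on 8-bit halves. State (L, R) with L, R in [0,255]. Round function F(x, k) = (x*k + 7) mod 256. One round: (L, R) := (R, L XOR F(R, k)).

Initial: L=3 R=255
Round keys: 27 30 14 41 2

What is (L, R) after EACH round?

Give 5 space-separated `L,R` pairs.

Round 1 (k=27): L=255 R=239
Round 2 (k=30): L=239 R=246
Round 3 (k=14): L=246 R=148
Round 4 (k=41): L=148 R=77
Round 5 (k=2): L=77 R=53

Answer: 255,239 239,246 246,148 148,77 77,53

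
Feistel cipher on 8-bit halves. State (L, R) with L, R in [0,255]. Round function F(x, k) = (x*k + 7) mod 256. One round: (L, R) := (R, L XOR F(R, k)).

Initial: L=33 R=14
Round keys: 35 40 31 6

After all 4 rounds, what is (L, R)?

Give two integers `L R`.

Round 1 (k=35): L=14 R=208
Round 2 (k=40): L=208 R=137
Round 3 (k=31): L=137 R=78
Round 4 (k=6): L=78 R=82

Answer: 78 82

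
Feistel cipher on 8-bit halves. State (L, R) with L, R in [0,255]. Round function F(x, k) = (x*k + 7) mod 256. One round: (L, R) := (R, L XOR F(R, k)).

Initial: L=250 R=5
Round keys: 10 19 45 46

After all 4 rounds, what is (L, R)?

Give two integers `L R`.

Answer: 171 68

Derivation:
Round 1 (k=10): L=5 R=195
Round 2 (k=19): L=195 R=133
Round 3 (k=45): L=133 R=171
Round 4 (k=46): L=171 R=68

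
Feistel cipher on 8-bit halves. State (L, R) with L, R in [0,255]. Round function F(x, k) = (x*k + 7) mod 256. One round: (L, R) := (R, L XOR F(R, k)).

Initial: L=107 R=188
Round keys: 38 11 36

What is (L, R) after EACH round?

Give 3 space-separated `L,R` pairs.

Answer: 188,132 132,15 15,167

Derivation:
Round 1 (k=38): L=188 R=132
Round 2 (k=11): L=132 R=15
Round 3 (k=36): L=15 R=167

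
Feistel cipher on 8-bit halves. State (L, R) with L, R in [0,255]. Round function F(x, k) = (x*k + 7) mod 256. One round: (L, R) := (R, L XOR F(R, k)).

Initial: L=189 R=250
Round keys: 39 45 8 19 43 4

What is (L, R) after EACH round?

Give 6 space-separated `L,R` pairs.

Round 1 (k=39): L=250 R=160
Round 2 (k=45): L=160 R=221
Round 3 (k=8): L=221 R=79
Round 4 (k=19): L=79 R=57
Round 5 (k=43): L=57 R=213
Round 6 (k=4): L=213 R=98

Answer: 250,160 160,221 221,79 79,57 57,213 213,98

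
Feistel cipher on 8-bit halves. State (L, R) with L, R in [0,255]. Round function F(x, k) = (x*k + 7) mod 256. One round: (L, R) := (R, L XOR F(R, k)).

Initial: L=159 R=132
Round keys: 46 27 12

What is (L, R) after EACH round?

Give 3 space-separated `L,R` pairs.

Round 1 (k=46): L=132 R=32
Round 2 (k=27): L=32 R=227
Round 3 (k=12): L=227 R=139

Answer: 132,32 32,227 227,139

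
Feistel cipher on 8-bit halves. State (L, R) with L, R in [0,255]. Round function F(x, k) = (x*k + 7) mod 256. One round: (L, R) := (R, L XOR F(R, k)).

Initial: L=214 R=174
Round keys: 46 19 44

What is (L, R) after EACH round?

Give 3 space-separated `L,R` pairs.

Answer: 174,157 157,0 0,154

Derivation:
Round 1 (k=46): L=174 R=157
Round 2 (k=19): L=157 R=0
Round 3 (k=44): L=0 R=154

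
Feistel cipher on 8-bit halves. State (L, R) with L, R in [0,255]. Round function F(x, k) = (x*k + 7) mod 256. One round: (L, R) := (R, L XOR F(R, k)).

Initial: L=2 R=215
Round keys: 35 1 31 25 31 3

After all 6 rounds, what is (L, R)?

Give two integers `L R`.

Round 1 (k=35): L=215 R=110
Round 2 (k=1): L=110 R=162
Round 3 (k=31): L=162 R=203
Round 4 (k=25): L=203 R=120
Round 5 (k=31): L=120 R=68
Round 6 (k=3): L=68 R=171

Answer: 68 171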